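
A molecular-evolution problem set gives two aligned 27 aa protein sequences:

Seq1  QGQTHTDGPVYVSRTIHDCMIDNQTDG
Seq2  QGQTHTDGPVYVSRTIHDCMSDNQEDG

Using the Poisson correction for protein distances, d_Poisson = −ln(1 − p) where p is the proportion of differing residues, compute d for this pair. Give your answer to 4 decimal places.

0.0770

The sequences differ at positions 21 (I/S), 25 (T/E).
p = 2/27 = 0.074074.
d = −ln(1 − 0.074074) = −ln(0.925926) = 0.0770.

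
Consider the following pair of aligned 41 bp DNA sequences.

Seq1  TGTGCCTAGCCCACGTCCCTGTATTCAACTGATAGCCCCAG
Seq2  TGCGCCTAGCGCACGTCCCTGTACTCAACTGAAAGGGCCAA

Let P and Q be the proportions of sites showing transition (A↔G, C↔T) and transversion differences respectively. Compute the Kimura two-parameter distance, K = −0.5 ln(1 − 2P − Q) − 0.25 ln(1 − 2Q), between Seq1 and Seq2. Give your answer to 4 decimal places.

The sequences differ at positions 3 (T/C, transition), 11 (C/G, transversion), 24 (T/C, transition), 33 (T/A, transversion), 36 (C/G, transversion), 37 (C/G, transversion), 41 (G/A, transition).
Of the 7 differences, 3 transitions and 4 transversions over 41 sites: P = 3/41 = 0.073171, Q = 4/41 = 0.097561.
d = −0.5·ln(0.756097) − 0.25·ln(0.804878) = −0.5·(-0.279586) − 0.25·(-0.217065) = 0.1941.

0.1941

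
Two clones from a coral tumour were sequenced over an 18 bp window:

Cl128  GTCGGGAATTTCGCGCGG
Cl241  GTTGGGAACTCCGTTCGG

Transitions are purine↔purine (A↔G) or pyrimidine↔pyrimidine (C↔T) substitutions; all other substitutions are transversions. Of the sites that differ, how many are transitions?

The sequences differ at positions 3 (C/T, transition), 9 (T/C, transition), 11 (T/C, transition), 14 (C/T, transition), 15 (G/T, transversion).
Of the 5 differences, 4 transitions and 1 transversion, so the answer is 4.

4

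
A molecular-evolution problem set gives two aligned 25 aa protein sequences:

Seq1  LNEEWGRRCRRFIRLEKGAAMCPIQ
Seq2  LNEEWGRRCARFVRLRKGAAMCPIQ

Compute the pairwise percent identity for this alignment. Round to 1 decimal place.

88.0%

Differing sites — 10:R/A; 13:I/V; 16:E/R.
22 of the 25 sites match, so the percent identity is 22/25 × 100 = 88.0%.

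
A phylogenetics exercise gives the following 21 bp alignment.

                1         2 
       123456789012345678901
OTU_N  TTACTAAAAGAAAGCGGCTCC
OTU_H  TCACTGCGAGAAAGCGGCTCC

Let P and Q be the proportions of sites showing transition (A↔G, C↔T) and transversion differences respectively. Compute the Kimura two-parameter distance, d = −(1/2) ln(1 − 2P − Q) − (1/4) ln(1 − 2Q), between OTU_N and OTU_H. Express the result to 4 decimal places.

Mismatches occur at site 2 (T→C, transition), site 6 (A→G, transition), site 7 (A→C, transversion), site 8 (A→G, transition).
Of the 4 differences, 3 transitions and 1 transversion over 21 sites: P = 3/21 = 0.142857, Q = 1/21 = 0.047619.
d = −0.5·ln(0.666667) − 0.25·ln(0.904762) = −0.5·(-0.405465) − 0.25·(-0.100083) = 0.2278.

0.2278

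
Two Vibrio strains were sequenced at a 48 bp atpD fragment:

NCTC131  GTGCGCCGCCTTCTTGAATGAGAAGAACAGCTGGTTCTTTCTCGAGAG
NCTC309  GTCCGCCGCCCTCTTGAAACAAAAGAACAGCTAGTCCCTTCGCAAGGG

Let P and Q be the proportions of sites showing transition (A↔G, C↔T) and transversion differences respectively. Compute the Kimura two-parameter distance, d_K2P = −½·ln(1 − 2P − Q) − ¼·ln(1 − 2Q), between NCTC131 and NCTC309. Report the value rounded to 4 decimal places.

0.2806

Differing sites — 3:G/C (Tv); 11:T/C (Ti); 19:T/A (Tv); 20:G/C (Tv); 22:G/A (Ti); 33:G/A (Ti); 36:T/C (Ti); 38:T/C (Ti); 42:T/G (Tv); 44:G/A (Ti); 47:A/G (Ti).
Of the 11 differences, 7 transitions and 4 transversions over 48 sites: P = 7/48 = 0.145833, Q = 4/48 = 0.083333.
d = −0.5·ln(0.625001) − 0.25·ln(0.833334) = −0.5·(-0.470002) − 0.25·(-0.182321) = 0.2806.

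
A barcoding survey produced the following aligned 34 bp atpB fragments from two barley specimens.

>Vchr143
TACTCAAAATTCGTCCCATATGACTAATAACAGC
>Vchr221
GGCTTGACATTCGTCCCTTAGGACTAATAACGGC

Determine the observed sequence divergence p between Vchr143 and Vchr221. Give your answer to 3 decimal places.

0.235

Mismatches occur at site 1 (T↔G), site 2 (A↔G), site 5 (C↔T), site 6 (A↔G), site 8 (A↔C), site 18 (A↔T), site 21 (T↔G), site 32 (A↔G).
There are 8 differences over 34 sites, so p = 8/34 = 0.235.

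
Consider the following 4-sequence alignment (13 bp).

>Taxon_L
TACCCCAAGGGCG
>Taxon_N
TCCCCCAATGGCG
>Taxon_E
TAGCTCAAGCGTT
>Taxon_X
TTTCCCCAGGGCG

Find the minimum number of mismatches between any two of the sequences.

Pairwise Hamming distances:
  Taxon_L vs Taxon_N: 2
  Taxon_L vs Taxon_E: 5
  Taxon_L vs Taxon_X: 3
  Taxon_N vs Taxon_E: 7
  Taxon_N vs Taxon_X: 4
  Taxon_E vs Taxon_X: 7
The smallest is 2, between Taxon_L and Taxon_N.

2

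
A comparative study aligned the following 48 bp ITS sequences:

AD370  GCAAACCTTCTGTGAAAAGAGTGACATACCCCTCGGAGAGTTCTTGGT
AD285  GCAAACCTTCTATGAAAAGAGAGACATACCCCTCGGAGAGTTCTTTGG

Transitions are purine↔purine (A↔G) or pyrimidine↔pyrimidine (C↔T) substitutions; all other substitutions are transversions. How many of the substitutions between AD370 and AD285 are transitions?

Differing sites — 12:G/A (Ti); 22:T/A (Tv); 46:G/T (Tv); 48:T/G (Tv).
Of the 4 differences, 1 transition and 3 transversions, so the answer is 1.

1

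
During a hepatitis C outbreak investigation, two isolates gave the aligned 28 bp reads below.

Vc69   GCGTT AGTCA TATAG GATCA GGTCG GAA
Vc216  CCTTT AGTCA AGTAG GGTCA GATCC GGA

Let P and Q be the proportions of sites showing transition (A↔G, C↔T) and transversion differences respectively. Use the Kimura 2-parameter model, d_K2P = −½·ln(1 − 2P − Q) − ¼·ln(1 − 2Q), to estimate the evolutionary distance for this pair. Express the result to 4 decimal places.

The sequences differ at positions 1 (G/C, transversion), 3 (G/T, transversion), 11 (T/A, transversion), 12 (A/G, transition), 17 (A/G, transition), 22 (G/A, transition), 25 (G/C, transversion), 27 (A/G, transition).
Of the 8 differences, 4 transitions and 4 transversions over 28 sites: P = 4/28 = 0.142857, Q = 4/28 = 0.142857.
d = −0.5·ln(0.571429) − 0.25·ln(0.714286) = −0.5·(-0.559615) − 0.25·(-0.336472) = 0.3639.

0.3639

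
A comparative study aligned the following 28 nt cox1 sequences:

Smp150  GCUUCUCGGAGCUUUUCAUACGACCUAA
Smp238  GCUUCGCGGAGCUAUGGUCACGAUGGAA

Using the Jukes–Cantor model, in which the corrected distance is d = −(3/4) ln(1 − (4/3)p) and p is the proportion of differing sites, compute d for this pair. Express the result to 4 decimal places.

The sequences differ at positions 6 (U/G), 14 (U/A), 16 (U/G), 17 (C/G), 18 (A/U), 19 (U/C), 24 (C/U), 25 (C/G), 26 (U/G).
p = 9/28 = 0.321429.
d = −0.75 · ln(1 − (4/3)·0.321429) = −0.75 · ln(0.571428) = −0.75 · (-0.559617) = 0.4197.

0.4197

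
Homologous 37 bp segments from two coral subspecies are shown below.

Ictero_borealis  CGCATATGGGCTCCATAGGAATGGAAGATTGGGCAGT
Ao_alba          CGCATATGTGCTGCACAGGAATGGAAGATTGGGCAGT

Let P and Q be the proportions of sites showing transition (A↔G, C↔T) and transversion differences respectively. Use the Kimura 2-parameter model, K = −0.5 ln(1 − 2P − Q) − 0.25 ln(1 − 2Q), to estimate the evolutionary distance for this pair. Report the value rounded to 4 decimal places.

0.0858

The sequences differ at positions 9 (G/T, transversion), 13 (C/G, transversion), 16 (T/C, transition).
Of the 3 differences, 1 transition and 2 transversions over 37 sites: P = 1/37 = 0.027027, Q = 2/37 = 0.054054.
d = −0.5·ln(0.891892) − 0.25·ln(0.891892) = −0.5·(-0.114410) − 0.25·(-0.114410) = 0.0858.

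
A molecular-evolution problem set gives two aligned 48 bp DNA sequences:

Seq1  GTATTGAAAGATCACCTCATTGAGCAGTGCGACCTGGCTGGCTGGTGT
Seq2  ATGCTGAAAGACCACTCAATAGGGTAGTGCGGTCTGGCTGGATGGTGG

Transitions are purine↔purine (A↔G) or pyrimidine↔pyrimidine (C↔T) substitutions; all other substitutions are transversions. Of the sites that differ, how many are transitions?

10

The sequences differ at positions 1 (G/A, transition), 3 (A/G, transition), 4 (T/C, transition), 12 (T/C, transition), 16 (C/T, transition), 17 (T/C, transition), 18 (C/A, transversion), 21 (T/A, transversion), 23 (A/G, transition), 25 (C/T, transition), 32 (A/G, transition), 33 (C/T, transition), 42 (C/A, transversion), 48 (T/G, transversion).
Of the 14 differences, 10 transitions and 4 transversions, so the answer is 10.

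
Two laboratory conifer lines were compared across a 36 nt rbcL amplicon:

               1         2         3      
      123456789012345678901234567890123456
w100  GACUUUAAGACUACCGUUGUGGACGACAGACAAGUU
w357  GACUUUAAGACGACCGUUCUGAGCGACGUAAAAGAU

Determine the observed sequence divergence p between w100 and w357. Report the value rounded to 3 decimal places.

Mismatches occur at site 12 (U/G), site 19 (G/C), site 22 (G/A), site 23 (A/G), site 28 (A/G), site 29 (G/U), site 31 (C/A), site 35 (U/A).
There are 8 differences over 36 sites, so p = 8/36 = 0.222.

0.222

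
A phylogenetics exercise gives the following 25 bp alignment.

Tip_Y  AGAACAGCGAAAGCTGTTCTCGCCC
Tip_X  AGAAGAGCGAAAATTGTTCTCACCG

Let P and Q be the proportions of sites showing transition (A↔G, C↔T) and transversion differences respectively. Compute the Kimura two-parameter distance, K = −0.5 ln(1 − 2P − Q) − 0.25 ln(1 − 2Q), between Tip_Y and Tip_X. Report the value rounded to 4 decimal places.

0.2364

Differing sites — 5:C/G (Tv); 13:G/A (Ti); 14:C/T (Ti); 22:G/A (Ti); 25:C/G (Tv).
Of the 5 differences, 3 transitions and 2 transversions over 25 sites: P = 3/25 = 0.120000, Q = 2/25 = 0.080000.
d = −0.5·ln(0.680000) − 0.25·ln(0.840000) = −0.5·(-0.385662) − 0.25·(-0.174353) = 0.2364.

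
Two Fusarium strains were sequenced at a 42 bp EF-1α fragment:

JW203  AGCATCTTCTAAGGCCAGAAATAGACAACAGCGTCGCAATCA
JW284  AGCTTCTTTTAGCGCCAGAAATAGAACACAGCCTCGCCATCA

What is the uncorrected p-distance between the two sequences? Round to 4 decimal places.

0.1905

The sequences differ at positions 4 (A/T), 9 (C/T), 12 (A/G), 13 (G/C), 26 (C/A), 27 (A/C), 33 (G/C), 38 (A/C).
There are 8 differences over 42 sites, so p = 8/42 = 0.1905.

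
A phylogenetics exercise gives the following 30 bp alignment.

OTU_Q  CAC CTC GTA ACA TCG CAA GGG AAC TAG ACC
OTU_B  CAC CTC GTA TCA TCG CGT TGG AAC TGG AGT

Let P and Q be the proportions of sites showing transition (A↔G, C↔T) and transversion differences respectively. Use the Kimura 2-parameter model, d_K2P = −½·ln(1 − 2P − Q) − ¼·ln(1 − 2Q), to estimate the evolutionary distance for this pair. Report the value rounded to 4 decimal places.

0.2803

The sequences differ at positions 10 (A/T, transversion), 17 (A/G, transition), 18 (A/T, transversion), 19 (G/T, transversion), 26 (A/G, transition), 29 (C/G, transversion), 30 (C/T, transition).
Of the 7 differences, 3 transitions and 4 transversions over 30 sites: P = 3/30 = 0.100000, Q = 4/30 = 0.133333.
d = −0.5·ln(0.666667) − 0.25·ln(0.733334) = −0.5·(-0.405465) − 0.25·(-0.310154) = 0.2803.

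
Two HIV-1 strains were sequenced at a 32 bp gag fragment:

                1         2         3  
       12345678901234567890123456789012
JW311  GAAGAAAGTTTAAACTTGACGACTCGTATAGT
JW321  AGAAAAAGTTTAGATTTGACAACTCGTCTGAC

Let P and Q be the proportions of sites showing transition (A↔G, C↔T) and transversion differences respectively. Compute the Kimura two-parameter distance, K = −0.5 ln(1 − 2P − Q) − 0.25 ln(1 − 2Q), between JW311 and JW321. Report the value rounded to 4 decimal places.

0.4665

The sequences differ at positions 1 (G/A, transition), 2 (A/G, transition), 4 (G/A, transition), 13 (A/G, transition), 15 (C/T, transition), 21 (G/A, transition), 28 (A/C, transversion), 30 (A/G, transition), 31 (G/A, transition), 32 (T/C, transition).
Of the 10 differences, 9 transitions and 1 transversion over 32 sites: P = 9/32 = 0.281250, Q = 1/32 = 0.031250.
d = −0.5·ln(0.406250) − 0.25·ln(0.937500) = −0.5·(-0.900787) − 0.25·(-0.064539) = 0.4665.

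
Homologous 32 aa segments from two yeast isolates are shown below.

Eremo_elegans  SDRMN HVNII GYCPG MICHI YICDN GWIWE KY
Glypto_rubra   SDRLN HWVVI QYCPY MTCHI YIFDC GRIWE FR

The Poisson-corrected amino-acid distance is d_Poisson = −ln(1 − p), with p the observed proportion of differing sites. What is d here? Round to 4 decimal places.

Mismatches occur at site 4 (M→L), site 7 (V→W), site 8 (N→V), site 9 (I→V), site 11 (G→Q), site 15 (G→Y), site 17 (I→T), site 23 (C→F), site 25 (N→C), site 27 (W→R), site 31 (K→F), site 32 (Y→R).
p = 12/32 = 0.375000.
d = −ln(1 − 0.375000) = −ln(0.625000) = 0.4700.

0.4700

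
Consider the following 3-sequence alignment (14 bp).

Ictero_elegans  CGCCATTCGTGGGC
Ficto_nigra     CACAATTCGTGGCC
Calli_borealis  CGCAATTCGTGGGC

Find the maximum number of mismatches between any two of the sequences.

Pairwise Hamming distances:
  Ictero_elegans vs Ficto_nigra: 3
  Ictero_elegans vs Calli_borealis: 1
  Ficto_nigra vs Calli_borealis: 2
The largest is 3, between Ictero_elegans and Ficto_nigra.

3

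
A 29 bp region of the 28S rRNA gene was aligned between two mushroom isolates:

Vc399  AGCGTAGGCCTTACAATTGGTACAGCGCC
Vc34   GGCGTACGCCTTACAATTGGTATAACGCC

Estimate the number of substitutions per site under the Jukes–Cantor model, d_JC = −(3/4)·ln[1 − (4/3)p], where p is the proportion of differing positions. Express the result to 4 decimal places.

Mismatches occur at site 1 (A↔G), site 7 (G↔C), site 23 (C↔T), site 25 (G↔A).
p = 4/29 = 0.137931.
d = −0.75 · ln(1 − (4/3)·0.137931) = −0.75 · ln(0.816092) = −0.75 · (-0.203228) = 0.1524.

0.1524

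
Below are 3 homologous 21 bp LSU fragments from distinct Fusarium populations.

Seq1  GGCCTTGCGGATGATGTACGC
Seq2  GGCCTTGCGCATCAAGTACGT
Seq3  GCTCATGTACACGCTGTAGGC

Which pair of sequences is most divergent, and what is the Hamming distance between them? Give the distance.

11

Pairwise Hamming distances:
  Seq1 vs Seq2: 4
  Seq1 vs Seq3: 9
  Seq2 vs Seq3: 11
The largest is 11, between Seq2 and Seq3.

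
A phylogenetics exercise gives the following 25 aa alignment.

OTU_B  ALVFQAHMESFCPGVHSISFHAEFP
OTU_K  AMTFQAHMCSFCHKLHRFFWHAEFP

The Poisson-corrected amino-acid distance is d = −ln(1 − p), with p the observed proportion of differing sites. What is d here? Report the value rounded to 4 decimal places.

The sequences differ at positions 2 (L/M), 3 (V/T), 9 (E/C), 13 (P/H), 14 (G/K), 15 (V/L), 17 (S/R), 18 (I/F), 19 (S/F), 20 (F/W).
p = 10/25 = 0.400000.
d = −ln(1 − 0.400000) = −ln(0.600000) = 0.5108.

0.5108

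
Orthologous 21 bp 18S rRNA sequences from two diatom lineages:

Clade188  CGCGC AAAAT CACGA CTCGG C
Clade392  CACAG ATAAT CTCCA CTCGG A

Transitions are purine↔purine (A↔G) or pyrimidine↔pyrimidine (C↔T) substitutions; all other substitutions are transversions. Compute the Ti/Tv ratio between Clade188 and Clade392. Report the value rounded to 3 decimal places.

Differing sites — 2:G/A (Ti); 4:G/A (Ti); 5:C/G (Tv); 7:A/T (Tv); 12:A/T (Tv); 14:G/C (Tv); 21:C/A (Tv).
Of the 7 differences, 2 transitions and 5 transversions, so Ti/Tv = 2/5 = 0.400.

0.400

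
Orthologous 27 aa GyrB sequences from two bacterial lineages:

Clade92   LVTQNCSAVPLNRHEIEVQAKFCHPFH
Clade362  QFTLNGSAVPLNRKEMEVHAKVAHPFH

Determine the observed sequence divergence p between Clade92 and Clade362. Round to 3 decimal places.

0.333

Mismatches occur at site 1 (L/Q), site 2 (V/F), site 4 (Q/L), site 6 (C/G), site 14 (H/K), site 16 (I/M), site 19 (Q/H), site 22 (F/V), site 23 (C/A).
There are 9 differences over 27 sites, so p = 9/27 = 0.333.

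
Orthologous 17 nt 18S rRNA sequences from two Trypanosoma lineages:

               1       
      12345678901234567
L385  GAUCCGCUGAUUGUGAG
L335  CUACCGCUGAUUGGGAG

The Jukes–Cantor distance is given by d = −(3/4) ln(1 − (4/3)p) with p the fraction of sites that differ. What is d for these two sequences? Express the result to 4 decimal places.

Mismatches occur at site 1 (G/C), site 2 (A/U), site 3 (U/A), site 14 (U/G).
p = 4/17 = 0.235294.
d = −0.75 · ln(1 − (4/3)·0.235294) = −0.75 · ln(0.686275) = −0.75 · (-0.376477) = 0.2824.

0.2824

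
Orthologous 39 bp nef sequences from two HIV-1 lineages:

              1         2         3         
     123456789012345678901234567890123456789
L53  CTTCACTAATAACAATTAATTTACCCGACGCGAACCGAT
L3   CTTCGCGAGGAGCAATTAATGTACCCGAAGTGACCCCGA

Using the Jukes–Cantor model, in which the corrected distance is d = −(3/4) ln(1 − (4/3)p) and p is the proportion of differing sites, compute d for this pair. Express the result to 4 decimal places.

0.3961

The sequences differ at positions 5 (A/G), 7 (T/G), 9 (A/G), 10 (T/G), 12 (A/G), 21 (T/G), 29 (C/A), 31 (C/T), 34 (A/C), 37 (G/C), 38 (A/G), 39 (T/A).
p = 12/39 = 0.307692.
d = −0.75 · ln(1 − (4/3)·0.307692) = −0.75 · ln(0.589744) = −0.75 · (-0.528067) = 0.3961.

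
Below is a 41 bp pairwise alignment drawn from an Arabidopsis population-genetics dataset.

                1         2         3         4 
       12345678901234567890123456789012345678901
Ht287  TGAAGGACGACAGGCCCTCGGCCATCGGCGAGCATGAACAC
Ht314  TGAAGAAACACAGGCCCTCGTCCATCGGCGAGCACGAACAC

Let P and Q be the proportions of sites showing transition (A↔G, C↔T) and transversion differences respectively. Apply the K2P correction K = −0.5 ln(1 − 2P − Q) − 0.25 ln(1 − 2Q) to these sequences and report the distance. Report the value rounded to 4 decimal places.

The sequences differ at positions 6 (G/A, transition), 8 (C/A, transversion), 9 (G/C, transversion), 21 (G/T, transversion), 35 (T/C, transition).
Of the 5 differences, 2 transitions and 3 transversions over 41 sites: P = 2/41 = 0.048780, Q = 3/41 = 0.073171.
d = −0.5·ln(0.829269) − 0.25·ln(0.853658) = −0.5·(-0.187211) − 0.25·(-0.158225) = 0.1332.

0.1332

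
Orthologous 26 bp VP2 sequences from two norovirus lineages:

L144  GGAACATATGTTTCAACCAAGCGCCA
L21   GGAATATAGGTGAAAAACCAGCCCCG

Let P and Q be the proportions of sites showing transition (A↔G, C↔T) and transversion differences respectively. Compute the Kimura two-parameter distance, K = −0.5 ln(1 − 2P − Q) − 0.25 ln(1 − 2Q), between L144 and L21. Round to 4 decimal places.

0.4683

Mismatches occur at site 5 (C↔T, transition), site 9 (T↔G, transversion), site 12 (T↔G, transversion), site 13 (T↔A, transversion), site 14 (C↔A, transversion), site 17 (C↔A, transversion), site 19 (A↔C, transversion), site 23 (G↔C, transversion), site 26 (A↔G, transition).
Of the 9 differences, 2 transitions and 7 transversions over 26 sites: P = 2/26 = 0.076923, Q = 7/26 = 0.269231.
d = −0.5·ln(0.576923) − 0.25·ln(0.461538) = −0.5·(-0.550046) − 0.25·(-0.773191) = 0.4683.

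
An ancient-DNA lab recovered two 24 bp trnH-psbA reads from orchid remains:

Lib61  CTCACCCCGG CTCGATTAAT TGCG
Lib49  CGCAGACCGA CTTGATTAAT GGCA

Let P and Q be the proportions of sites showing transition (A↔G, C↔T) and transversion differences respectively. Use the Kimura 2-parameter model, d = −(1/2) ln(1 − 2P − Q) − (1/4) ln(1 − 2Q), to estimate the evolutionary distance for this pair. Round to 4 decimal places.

The sequences differ at positions 2 (T/G, transversion), 5 (C/G, transversion), 6 (C/A, transversion), 10 (G/A, transition), 13 (C/T, transition), 21 (T/G, transversion), 24 (G/A, transition).
Of the 7 differences, 3 transitions and 4 transversions over 24 sites: P = 3/24 = 0.125000, Q = 4/24 = 0.166667.
d = −0.5·ln(0.583333) − 0.25·ln(0.666666) = −0.5·(-0.538997) − 0.25·(-0.405466) = 0.3709.

0.3709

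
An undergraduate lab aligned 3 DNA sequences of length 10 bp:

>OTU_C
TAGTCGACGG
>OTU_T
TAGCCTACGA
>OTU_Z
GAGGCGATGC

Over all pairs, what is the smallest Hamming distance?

3

Pairwise Hamming distances:
  OTU_C vs OTU_T: 3
  OTU_C vs OTU_Z: 4
  OTU_T vs OTU_Z: 5
The smallest is 3, between OTU_C and OTU_T.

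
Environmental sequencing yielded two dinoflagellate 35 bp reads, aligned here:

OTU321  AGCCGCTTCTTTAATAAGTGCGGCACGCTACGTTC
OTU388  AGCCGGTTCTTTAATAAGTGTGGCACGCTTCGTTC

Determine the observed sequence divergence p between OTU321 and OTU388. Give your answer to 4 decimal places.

0.0857

Differing sites — 6:C/G; 21:C/T; 30:A/T.
There are 3 differences over 35 sites, so p = 3/35 = 0.0857.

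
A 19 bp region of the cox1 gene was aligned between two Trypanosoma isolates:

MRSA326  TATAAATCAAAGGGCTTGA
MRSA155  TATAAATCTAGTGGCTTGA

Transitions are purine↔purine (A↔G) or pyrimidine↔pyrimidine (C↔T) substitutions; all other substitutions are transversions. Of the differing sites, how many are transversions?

Mismatches occur at site 9 (A→T, transversion), site 11 (A→G, transition), site 12 (G→T, transversion).
Of the 3 differences, 1 transition and 2 transversions, so the answer is 2.

2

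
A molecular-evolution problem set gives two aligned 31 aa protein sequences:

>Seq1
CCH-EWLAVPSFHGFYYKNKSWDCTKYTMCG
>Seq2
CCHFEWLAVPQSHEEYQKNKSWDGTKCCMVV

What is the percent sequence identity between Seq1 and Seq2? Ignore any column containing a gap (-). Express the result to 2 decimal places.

66.67%

Excluding the 1 gap column leaves 30 comparable sites.
Mismatches occur at site 11 (S→Q), site 12 (F→S), site 14 (G→E), site 15 (F→E), site 17 (Y→Q), site 24 (C→G), site 27 (Y→C), site 28 (T→C), site 30 (C→V), site 31 (G→V).
20 of the 30 comparable sites match, so the percent identity is 20/30 × 100 = 66.67%.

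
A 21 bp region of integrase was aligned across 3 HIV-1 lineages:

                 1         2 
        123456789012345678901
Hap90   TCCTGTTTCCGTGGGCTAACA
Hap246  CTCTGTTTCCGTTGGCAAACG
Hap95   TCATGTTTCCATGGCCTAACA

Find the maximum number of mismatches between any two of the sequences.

8

Pairwise Hamming distances:
  Hap90 vs Hap246: 5
  Hap90 vs Hap95: 3
  Hap246 vs Hap95: 8
The largest is 8, between Hap246 and Hap95.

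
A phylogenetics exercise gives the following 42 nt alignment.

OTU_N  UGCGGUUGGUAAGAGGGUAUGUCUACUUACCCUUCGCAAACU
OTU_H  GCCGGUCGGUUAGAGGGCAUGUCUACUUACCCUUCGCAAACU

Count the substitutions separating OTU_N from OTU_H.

5

The sequences differ at positions 1 (U/G), 2 (G/C), 7 (U/C), 11 (A/U), 18 (U/C).
That gives 5 mismatches out of 42 aligned sites, so the Hamming distance is 5.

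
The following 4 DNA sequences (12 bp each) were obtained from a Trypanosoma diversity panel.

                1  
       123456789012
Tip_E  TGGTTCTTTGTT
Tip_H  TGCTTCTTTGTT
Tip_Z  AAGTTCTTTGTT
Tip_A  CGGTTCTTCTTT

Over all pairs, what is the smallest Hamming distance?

Pairwise Hamming distances:
  Tip_E vs Tip_H: 1
  Tip_E vs Tip_Z: 2
  Tip_E vs Tip_A: 3
  Tip_H vs Tip_Z: 3
  Tip_H vs Tip_A: 4
  Tip_Z vs Tip_A: 4
The smallest is 1, between Tip_E and Tip_H.

1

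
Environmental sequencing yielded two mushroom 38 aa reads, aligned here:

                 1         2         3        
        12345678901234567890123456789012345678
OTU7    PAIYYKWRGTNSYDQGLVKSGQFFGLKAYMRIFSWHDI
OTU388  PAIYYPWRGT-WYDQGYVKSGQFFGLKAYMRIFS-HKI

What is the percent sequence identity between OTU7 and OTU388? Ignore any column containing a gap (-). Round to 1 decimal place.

88.9%

Excluding the 2 gap columns leaves 36 comparable sites.
Differing sites — 6:K/P; 12:S/W; 17:L/Y; 37:D/K.
32 of the 36 comparable sites match, so the percent identity is 32/36 × 100 = 88.9%.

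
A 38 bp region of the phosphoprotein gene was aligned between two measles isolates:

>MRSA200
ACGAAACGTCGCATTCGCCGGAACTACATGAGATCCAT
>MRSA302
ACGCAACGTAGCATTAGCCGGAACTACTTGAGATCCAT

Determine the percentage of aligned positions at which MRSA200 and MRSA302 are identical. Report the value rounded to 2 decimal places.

89.47%

Differing sites — 4:A/C; 10:C/A; 16:C/A; 28:A/T.
34 of the 38 sites match, so the percent identity is 34/38 × 100 = 89.47%.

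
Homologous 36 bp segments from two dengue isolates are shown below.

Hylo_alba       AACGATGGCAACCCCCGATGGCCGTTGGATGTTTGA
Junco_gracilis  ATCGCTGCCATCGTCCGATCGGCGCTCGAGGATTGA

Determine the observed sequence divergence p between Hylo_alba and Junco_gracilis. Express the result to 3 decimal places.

Mismatches occur at site 2 (A→T), site 5 (A→C), site 8 (G→C), site 11 (A→T), site 13 (C→G), site 14 (C→T), site 20 (G→C), site 22 (C→G), site 25 (T→C), site 27 (G→C), site 30 (T→G), site 32 (T→A).
There are 12 differences over 36 sites, so p = 12/36 = 0.333.

0.333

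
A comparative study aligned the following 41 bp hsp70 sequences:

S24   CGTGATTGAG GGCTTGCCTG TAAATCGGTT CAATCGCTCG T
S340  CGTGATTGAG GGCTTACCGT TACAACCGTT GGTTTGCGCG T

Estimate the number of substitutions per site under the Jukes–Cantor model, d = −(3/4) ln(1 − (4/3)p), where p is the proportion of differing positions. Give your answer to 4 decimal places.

0.3321

Differing sites — 16:G/A; 19:T/G; 20:G/T; 23:A/C; 25:T/A; 27:G/C; 31:C/G; 32:A/G; 33:A/T; 35:C/T; 38:T/G.
p = 11/41 = 0.268293.
d = −0.75 · ln(1 − (4/3)·0.268293) = −0.75 · ln(0.642276) = −0.75 · (-0.442737) = 0.3321.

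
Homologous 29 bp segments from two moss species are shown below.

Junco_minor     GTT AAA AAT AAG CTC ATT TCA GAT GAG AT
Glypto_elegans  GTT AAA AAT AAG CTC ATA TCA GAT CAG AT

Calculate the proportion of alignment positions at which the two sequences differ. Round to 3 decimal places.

0.069

Differing sites — 18:T/A; 25:G/C.
There are 2 differences over 29 sites, so p = 2/29 = 0.069.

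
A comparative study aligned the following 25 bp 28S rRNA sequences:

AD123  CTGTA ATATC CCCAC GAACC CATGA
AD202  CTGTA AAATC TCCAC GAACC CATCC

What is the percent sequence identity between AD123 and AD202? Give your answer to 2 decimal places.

The sequences differ at positions 7 (T/A), 11 (C/T), 24 (G/C), 25 (A/C).
21 of the 25 sites match, so the percent identity is 21/25 × 100 = 84.00%.

84.00%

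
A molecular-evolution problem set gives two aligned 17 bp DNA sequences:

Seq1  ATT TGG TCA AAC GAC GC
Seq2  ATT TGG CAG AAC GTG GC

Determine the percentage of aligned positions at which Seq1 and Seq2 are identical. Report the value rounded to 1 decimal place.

The sequences differ at positions 7 (T/C), 8 (C/A), 9 (A/G), 14 (A/T), 15 (C/G).
12 of the 17 sites match, so the percent identity is 12/17 × 100 = 70.6%.

70.6%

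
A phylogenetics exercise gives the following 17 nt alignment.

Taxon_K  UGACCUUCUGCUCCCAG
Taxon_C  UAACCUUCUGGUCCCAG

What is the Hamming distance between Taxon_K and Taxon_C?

Mismatches occur at site 2 (G→A), site 11 (C→G).
That gives 2 mismatches out of 17 aligned sites, so the Hamming distance is 2.

2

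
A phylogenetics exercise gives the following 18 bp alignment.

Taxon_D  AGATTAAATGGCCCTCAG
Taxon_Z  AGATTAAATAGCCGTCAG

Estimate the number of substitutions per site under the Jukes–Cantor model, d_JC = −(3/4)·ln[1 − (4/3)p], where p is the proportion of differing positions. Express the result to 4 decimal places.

Mismatches occur at site 10 (G↔A), site 14 (C↔G).
p = 2/18 = 0.111111.
d = −0.75 · ln(1 − (4/3)·0.111111) = −0.75 · ln(0.851852) = −0.75 · (-0.160342) = 0.1203.

0.1203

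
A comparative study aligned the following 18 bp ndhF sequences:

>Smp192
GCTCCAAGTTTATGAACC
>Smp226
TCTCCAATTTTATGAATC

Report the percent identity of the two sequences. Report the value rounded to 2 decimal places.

83.33%

Differing sites — 1:G/T; 8:G/T; 17:C/T.
15 of the 18 sites match, so the percent identity is 15/18 × 100 = 83.33%.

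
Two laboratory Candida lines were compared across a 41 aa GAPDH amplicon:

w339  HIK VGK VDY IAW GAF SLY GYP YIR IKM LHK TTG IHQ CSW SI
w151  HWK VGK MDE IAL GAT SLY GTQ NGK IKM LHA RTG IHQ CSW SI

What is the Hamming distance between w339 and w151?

The sequences differ at positions 2 (I/W), 7 (V/M), 9 (Y/E), 12 (W/L), 15 (F/T), 20 (Y/T), 21 (P/Q), 22 (Y/N), 23 (I/G), 24 (R/K), 30 (K/A), 31 (T/R).
That gives 12 mismatches out of 41 aligned sites, so the Hamming distance is 12.

12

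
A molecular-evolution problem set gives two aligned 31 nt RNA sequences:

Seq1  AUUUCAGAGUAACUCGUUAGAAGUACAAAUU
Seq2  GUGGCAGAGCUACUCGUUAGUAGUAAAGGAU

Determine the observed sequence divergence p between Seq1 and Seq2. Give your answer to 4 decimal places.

0.3226

Differing sites — 1:A/G; 3:U/G; 4:U/G; 10:U/C; 11:A/U; 21:A/U; 26:C/A; 28:A/G; 29:A/G; 30:U/A.
There are 10 differences over 31 sites, so p = 10/31 = 0.3226.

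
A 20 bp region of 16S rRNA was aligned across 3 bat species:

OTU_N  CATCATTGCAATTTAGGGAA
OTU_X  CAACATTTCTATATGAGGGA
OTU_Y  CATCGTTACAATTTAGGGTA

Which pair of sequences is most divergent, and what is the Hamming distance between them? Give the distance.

8

Pairwise Hamming distances:
  OTU_N vs OTU_X: 7
  OTU_N vs OTU_Y: 3
  OTU_X vs OTU_Y: 8
The largest is 8, between OTU_X and OTU_Y.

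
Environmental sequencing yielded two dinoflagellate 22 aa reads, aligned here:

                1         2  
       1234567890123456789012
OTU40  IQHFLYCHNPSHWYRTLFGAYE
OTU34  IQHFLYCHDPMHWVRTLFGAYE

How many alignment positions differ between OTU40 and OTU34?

The sequences differ at positions 9 (N/D), 11 (S/M), 14 (Y/V).
That gives 3 mismatches out of 22 aligned sites, so the Hamming distance is 3.

3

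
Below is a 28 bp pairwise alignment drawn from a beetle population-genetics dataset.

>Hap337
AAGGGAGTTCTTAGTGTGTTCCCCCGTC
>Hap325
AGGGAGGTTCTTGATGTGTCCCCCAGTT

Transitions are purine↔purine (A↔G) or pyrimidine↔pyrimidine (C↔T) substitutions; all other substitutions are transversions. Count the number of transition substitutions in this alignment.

7

Mismatches occur at site 2 (A/G, transition), site 5 (G/A, transition), site 6 (A/G, transition), site 13 (A/G, transition), site 14 (G/A, transition), site 20 (T/C, transition), site 25 (C/A, transversion), site 28 (C/T, transition).
Of the 8 differences, 7 transitions and 1 transversion, so the answer is 7.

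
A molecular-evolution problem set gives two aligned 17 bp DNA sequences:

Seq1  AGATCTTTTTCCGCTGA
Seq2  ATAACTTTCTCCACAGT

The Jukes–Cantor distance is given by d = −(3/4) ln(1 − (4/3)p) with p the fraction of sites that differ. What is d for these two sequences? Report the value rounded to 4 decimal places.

The sequences differ at positions 2 (G/T), 4 (T/A), 9 (T/C), 13 (G/A), 15 (T/A), 17 (A/T).
p = 6/17 = 0.352941.
d = −0.75 · ln(1 − (4/3)·0.352941) = −0.75 · ln(0.529412) = −0.75 · (-0.635988) = 0.4770.

0.4770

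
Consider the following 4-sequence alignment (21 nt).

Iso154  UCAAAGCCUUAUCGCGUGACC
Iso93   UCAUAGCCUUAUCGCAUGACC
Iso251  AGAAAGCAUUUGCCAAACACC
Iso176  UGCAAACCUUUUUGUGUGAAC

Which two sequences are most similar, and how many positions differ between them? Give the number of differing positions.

Pairwise Hamming distances:
  Iso154 vs Iso93: 2
  Iso154 vs Iso251: 10
  Iso154 vs Iso176: 7
  Iso93 vs Iso251: 10
  Iso93 vs Iso176: 9
  Iso251 vs Iso176: 12
The smallest is 2, between Iso154 and Iso93.

2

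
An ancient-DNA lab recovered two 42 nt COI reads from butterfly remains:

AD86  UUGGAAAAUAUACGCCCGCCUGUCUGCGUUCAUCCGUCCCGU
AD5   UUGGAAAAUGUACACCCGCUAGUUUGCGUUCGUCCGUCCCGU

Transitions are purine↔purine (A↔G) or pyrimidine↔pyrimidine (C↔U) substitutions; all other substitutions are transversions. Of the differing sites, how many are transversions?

1

The sequences differ at positions 10 (A/G, transition), 14 (G/A, transition), 20 (C/U, transition), 21 (U/A, transversion), 24 (C/U, transition), 32 (A/G, transition).
Of the 6 differences, 5 transitions and 1 transversion, so the answer is 1.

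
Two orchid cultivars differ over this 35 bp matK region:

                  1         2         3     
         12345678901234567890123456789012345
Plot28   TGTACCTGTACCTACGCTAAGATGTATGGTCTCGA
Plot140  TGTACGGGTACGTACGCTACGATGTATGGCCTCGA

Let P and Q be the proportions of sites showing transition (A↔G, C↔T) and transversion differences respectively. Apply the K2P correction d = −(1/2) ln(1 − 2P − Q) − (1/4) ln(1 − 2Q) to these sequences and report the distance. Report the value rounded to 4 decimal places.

The sequences differ at positions 6 (C/G, transversion), 7 (T/G, transversion), 12 (C/G, transversion), 20 (A/C, transversion), 30 (T/C, transition).
Of the 5 differences, 1 transition and 4 transversions over 35 sites: P = 1/35 = 0.028571, Q = 4/35 = 0.114286.
d = −0.5·ln(0.828572) − 0.25·ln(0.771428) = −0.5·(-0.188052) − 0.25·(-0.259512) = 0.1589.

0.1589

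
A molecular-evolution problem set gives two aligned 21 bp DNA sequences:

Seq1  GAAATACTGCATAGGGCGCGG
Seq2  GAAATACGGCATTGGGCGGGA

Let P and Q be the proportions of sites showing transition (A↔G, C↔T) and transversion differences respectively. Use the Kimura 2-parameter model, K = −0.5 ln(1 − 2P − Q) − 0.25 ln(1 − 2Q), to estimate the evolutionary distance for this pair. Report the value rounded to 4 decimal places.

0.2201

The sequences differ at positions 8 (T/G, transversion), 13 (A/T, transversion), 19 (C/G, transversion), 21 (G/A, transition).
Of the 4 differences, 1 transition and 3 transversions over 21 sites: P = 1/21 = 0.047619, Q = 3/21 = 0.142857.
d = −0.5·ln(0.761905) − 0.25·ln(0.714286) = −0.5·(-0.271933) − 0.25·(-0.336472) = 0.2201.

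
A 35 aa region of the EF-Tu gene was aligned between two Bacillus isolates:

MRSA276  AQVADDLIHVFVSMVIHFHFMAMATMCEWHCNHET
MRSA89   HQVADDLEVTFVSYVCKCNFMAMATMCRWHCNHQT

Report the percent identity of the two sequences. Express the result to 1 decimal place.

68.6%

The sequences differ at positions 1 (A/H), 8 (I/E), 9 (H/V), 10 (V/T), 14 (M/Y), 16 (I/C), 17 (H/K), 18 (F/C), 19 (H/N), 28 (E/R), 34 (E/Q).
24 of the 35 sites match, so the percent identity is 24/35 × 100 = 68.6%.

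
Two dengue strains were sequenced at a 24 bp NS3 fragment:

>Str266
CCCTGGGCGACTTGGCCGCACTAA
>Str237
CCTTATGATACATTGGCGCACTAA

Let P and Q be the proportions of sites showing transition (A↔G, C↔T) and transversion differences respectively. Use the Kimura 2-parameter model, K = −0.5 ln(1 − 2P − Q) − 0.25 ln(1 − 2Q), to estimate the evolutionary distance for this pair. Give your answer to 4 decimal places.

0.4428

Mismatches occur at site 3 (C↔T, transition), site 5 (G↔A, transition), site 6 (G↔T, transversion), site 8 (C↔A, transversion), site 9 (G↔T, transversion), site 12 (T↔A, transversion), site 14 (G↔T, transversion), site 16 (C↔G, transversion).
Of the 8 differences, 2 transitions and 6 transversions over 24 sites: P = 2/24 = 0.083333, Q = 6/24 = 0.250000.
d = −0.5·ln(0.583334) − 0.25·ln(0.500000) = −0.5·(-0.538995) − 0.25·(-0.693147) = 0.4428.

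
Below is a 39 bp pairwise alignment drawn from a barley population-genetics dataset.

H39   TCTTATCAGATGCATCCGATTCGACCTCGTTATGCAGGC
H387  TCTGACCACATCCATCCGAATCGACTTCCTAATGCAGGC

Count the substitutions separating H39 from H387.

Differing sites — 4:T/G; 6:T/C; 9:G/C; 12:G/C; 20:T/A; 26:C/T; 29:G/C; 31:T/A.
That gives 8 mismatches out of 39 aligned sites, so the Hamming distance is 8.

8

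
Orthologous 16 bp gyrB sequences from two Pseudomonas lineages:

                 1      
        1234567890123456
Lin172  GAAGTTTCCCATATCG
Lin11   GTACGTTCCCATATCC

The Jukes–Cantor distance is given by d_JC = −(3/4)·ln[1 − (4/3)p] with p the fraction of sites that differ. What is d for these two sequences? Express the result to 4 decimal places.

0.3041

Differing sites — 2:A/T; 4:G/C; 5:T/G; 16:G/C.
p = 4/16 = 0.250000.
d = −0.75 · ln(1 − (4/3)·0.250000) = −0.75 · ln(0.666667) = −0.75 · (-0.405465) = 0.3041.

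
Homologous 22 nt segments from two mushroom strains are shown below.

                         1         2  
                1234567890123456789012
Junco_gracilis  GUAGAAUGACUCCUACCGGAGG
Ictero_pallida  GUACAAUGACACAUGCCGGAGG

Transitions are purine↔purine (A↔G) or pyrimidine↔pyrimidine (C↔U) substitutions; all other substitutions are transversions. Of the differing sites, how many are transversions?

3

Mismatches occur at site 4 (G↔C, transversion), site 11 (U↔A, transversion), site 13 (C↔A, transversion), site 15 (A↔G, transition).
Of the 4 differences, 1 transition and 3 transversions, so the answer is 3.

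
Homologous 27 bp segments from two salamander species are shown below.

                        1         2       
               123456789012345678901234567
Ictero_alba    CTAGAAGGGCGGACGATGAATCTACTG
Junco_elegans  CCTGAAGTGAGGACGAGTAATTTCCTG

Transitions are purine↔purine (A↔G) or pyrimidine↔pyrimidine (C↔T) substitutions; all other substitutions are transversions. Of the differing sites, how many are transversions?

Differing sites — 2:T/C (Ti); 3:A/T (Tv); 8:G/T (Tv); 10:C/A (Tv); 17:T/G (Tv); 18:G/T (Tv); 22:C/T (Ti); 24:A/C (Tv).
Of the 8 differences, 2 transitions and 6 transversions, so the answer is 6.

6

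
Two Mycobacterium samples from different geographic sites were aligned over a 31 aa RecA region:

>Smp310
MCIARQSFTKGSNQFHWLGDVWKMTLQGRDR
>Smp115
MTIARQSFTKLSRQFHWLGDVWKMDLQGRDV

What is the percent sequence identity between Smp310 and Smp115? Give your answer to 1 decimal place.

83.9%

The sequences differ at positions 2 (C/T), 11 (G/L), 13 (N/R), 25 (T/D), 31 (R/V).
26 of the 31 sites match, so the percent identity is 26/31 × 100 = 83.9%.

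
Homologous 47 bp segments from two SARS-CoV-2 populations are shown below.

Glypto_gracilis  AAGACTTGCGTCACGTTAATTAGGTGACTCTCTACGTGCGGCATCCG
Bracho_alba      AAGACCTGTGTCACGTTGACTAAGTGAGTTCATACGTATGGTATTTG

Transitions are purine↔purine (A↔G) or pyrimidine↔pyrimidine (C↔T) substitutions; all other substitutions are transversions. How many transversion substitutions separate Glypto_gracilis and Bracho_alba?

2

Mismatches occur at site 6 (T↔C, transition), site 9 (C↔T, transition), site 18 (A↔G, transition), site 20 (T↔C, transition), site 23 (G↔A, transition), site 28 (C↔G, transversion), site 30 (C↔T, transition), site 31 (T↔C, transition), site 32 (C↔A, transversion), site 38 (G↔A, transition), site 39 (C↔T, transition), site 42 (C↔T, transition), site 45 (C↔T, transition), site 46 (C↔T, transition).
Of the 14 differences, 12 transitions and 2 transversions, so the answer is 2.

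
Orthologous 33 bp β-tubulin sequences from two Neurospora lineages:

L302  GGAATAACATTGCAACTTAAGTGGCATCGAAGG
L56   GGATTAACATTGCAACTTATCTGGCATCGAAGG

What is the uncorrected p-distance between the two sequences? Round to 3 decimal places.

0.091

Mismatches occur at site 4 (A→T), site 20 (A→T), site 21 (G→C).
There are 3 differences over 33 sites, so p = 3/33 = 0.091.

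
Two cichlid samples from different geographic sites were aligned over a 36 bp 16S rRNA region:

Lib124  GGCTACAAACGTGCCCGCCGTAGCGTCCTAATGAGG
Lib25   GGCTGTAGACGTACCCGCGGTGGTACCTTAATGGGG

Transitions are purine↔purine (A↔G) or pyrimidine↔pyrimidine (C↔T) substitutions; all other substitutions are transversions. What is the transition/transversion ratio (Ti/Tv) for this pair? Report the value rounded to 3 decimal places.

Mismatches occur at site 5 (A↔G, transition), site 6 (C↔T, transition), site 8 (A↔G, transition), site 13 (G↔A, transition), site 19 (C↔G, transversion), site 22 (A↔G, transition), site 24 (C↔T, transition), site 25 (G↔A, transition), site 26 (T↔C, transition), site 28 (C↔T, transition), site 34 (A↔G, transition).
Of the 11 differences, 10 transitions and 1 transversion, so Ti/Tv = 10/1 = 10.000.

10.000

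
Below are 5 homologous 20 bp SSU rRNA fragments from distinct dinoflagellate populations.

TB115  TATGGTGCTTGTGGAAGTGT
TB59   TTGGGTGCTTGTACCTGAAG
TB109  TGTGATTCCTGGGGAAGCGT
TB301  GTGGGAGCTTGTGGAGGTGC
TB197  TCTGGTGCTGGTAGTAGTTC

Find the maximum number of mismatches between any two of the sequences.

13

Pairwise Hamming distances:
  TB115 vs TB59: 9
  TB115 vs TB109: 6
  TB115 vs TB301: 6
  TB115 vs TB197: 6
  TB59 vs TB109: 13
  TB59 vs TB301: 9
  TB59 vs TB197: 9
  TB109 vs TB301: 11
  TB109 vs TB197: 11
  TB301 vs TB197: 9
The largest is 13, between TB59 and TB109.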